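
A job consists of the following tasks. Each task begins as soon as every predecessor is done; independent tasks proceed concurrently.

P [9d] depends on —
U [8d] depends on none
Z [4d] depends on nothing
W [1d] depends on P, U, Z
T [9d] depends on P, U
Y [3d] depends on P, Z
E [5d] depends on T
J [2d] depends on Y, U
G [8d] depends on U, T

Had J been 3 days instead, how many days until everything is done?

Critical path before the change: P→T→G = 9+9+8 = 26 giving 26 days.
J has 12 days of float (longest path through it is 14).
No other chain overtakes it, so the finish is 26 days.

26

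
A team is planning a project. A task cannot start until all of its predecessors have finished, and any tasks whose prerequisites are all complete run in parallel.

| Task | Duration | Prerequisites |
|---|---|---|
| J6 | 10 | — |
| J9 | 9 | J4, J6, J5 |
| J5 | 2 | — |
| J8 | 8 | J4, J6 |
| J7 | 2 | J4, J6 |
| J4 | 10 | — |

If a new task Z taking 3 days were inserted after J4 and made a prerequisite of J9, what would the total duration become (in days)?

Originally the schedule takes 19 days.
With Z inserted, J9 now waits for max(J4, J6, J5, Z).
New critical path: J4→Z→J9 = 10+3+9 = 22 ⇒ 22 days.

22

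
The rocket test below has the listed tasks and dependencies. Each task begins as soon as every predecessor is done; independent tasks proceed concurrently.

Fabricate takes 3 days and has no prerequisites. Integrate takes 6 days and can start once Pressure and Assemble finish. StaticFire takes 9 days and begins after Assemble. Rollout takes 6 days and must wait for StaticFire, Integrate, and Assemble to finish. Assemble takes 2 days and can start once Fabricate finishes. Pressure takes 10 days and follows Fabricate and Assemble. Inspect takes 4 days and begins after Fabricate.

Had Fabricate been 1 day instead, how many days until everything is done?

Baseline: Fabricate→Assemble→Pressure→Integrate→Rollout = 3+2+10+6+6 = 27 → 27 days.
Fabricate is on the critical path; changing it to 1 makes that path 25 days.
No other chain overtakes it, so the finish is 25 days.

25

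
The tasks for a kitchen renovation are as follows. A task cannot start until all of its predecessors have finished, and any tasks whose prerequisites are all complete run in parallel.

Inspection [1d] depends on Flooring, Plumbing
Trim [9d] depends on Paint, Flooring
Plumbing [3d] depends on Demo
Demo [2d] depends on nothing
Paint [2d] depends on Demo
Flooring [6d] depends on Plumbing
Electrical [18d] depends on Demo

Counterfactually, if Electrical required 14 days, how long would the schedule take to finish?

20

Critical path before the change: Demo→Electrical = 2+18 = 20 giving 20 days.
Since Electrical is critical, the -4 change carries straight to that chain (now 16 days).
The binding chain switches to Demo→Plumbing→Flooring→Trim = 2+3+6+9 = 20; finish 20 days.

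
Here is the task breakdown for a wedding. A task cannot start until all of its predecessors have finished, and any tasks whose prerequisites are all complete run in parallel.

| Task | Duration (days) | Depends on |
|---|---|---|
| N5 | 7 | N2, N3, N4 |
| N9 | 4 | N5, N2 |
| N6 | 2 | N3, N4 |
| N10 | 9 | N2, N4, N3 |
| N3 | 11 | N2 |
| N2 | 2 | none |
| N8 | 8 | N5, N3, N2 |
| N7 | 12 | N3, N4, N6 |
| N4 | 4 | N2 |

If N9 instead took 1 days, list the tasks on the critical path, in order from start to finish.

As given, the longest chain is N2→N3→N5→N8 = 2+11+7+8 = 28, so the finish is 28 days.
N9 has 4 days of float (longest path through it is 24).
No other chain overtakes it, so the finish is 28 days.

N2, N3, N5, N8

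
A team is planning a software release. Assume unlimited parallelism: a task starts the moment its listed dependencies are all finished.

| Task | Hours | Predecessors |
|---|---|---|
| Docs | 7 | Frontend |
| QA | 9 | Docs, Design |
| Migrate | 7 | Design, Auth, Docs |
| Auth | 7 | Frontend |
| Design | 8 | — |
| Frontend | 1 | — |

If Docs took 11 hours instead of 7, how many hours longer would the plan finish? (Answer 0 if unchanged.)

4

As given, the longest chain is Frontend→Docs→QA = 1+7+9 = 17, so the finish is 17 hours.
Docs lies on that path, so at 11 hours the path becomes 21 hours.
The critical path is still Frontend→Docs→QA; finish is now 21 hours.
Change in finish: 21 − 17 = +4 hours.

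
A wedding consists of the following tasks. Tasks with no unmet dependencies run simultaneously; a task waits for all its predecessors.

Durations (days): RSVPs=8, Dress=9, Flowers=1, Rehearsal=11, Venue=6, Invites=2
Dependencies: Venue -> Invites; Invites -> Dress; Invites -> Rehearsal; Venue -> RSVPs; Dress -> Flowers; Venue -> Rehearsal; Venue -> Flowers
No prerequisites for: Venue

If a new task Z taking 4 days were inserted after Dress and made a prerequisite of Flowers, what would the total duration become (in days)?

Originally the wedding takes 19 days.
With Z inserted, Flowers now waits for max(Dress, Venue, Z).
New critical path: Venue→Invites→Dress→Z→Flowers = 6+2+9+4+1 = 22 ⇒ 22 days.

22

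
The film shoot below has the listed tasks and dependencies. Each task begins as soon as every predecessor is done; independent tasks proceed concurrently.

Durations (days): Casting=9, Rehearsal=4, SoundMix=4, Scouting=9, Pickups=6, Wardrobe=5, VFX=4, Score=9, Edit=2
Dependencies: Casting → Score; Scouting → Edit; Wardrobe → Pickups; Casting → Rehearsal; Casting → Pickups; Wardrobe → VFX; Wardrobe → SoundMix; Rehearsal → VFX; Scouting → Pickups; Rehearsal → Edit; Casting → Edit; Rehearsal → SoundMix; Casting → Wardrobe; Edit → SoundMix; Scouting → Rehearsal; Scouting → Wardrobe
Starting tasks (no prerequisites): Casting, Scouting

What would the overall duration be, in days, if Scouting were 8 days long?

20

Actual critical path: Scouting→Wardrobe→Pickups = 9+5+6 = 20 ⇒ 20 days.
Since Scouting is critical, the -1 change carries straight to that chain (now 19 days).
New critical path: Casting→Wardrobe→Pickups = 9+5+6 = 20 ⇒ 20 days.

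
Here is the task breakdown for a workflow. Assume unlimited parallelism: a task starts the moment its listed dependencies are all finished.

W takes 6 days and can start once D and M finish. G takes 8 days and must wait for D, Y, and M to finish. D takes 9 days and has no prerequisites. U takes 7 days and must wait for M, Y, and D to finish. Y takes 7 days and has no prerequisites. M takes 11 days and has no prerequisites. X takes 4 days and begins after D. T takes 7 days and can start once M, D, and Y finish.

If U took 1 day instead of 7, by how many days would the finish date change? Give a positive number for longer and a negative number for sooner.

As given, the longest chain is M→G = 11+8 = 19, so the finish is 19 days.
U has 1 day of float (longest path through it is 18).
That remains the longest chain; total 19 days.
Change in finish: 19 − 19 = +0 days.

0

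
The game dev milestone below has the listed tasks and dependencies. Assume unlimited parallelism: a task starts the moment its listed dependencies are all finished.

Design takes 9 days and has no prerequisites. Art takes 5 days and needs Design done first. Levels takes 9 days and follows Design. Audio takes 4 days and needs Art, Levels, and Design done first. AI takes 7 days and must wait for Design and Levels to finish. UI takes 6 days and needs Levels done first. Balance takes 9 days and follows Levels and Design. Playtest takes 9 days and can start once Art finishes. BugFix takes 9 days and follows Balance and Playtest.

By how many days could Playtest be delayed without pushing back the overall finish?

4

The longest chain is Design→Levels→Balance→BugFix = 9+9+9+9 = 36; overall finish 36 days.
Longest path through Playtest: 32 days (earliest finish 23, latest finish 27).
Slack of Playtest = 18 − 14 = 4 days.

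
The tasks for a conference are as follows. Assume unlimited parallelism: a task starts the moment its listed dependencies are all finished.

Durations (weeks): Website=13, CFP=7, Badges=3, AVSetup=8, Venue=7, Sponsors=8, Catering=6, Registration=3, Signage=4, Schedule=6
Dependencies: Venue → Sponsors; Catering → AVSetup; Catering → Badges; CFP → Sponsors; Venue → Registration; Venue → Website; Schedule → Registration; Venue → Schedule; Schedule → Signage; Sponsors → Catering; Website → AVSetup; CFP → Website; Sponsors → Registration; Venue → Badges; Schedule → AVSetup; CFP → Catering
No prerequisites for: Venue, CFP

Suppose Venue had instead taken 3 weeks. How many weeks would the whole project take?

29

Actual critical path: Venue→Sponsors→Catering→AVSetup = 7+8+6+8 = 29 ⇒ 29 weeks.
Venue is on the critical path; changing it to 3 makes that path 25 weeks.
New critical path: CFP→Sponsors→Catering→AVSetup = 7+8+6+8 = 29 ⇒ 29 weeks.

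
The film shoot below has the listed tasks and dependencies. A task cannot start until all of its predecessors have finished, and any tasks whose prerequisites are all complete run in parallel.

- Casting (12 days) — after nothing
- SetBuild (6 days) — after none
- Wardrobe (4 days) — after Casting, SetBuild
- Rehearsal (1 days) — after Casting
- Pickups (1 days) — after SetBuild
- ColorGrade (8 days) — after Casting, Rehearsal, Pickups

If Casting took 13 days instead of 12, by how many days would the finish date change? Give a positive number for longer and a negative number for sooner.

The binding path is Casting→Rehearsal→ColorGrade = 12+1+8 = 21; finish at 21 days.
Since Casting is critical, the +1 change carries straight to that chain (now 22 days).
That remains the longest chain; total 22 days.
Change in finish: 22 − 21 = +1 days.

1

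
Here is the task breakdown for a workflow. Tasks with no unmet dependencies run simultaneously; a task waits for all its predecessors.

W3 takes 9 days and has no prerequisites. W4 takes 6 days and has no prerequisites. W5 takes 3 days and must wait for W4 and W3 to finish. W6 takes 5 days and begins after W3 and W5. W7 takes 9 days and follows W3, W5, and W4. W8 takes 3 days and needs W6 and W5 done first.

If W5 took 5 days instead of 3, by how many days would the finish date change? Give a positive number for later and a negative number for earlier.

2

Critical path before the change: W3→W5→W7 = 9+3+9 = 21 giving 21 days.
W5 is on the critical path; changing it to 5 makes that path 23 days.
No other chain overtakes it, so the finish is 23 days.
Change in finish: 23 − 21 = +2 days.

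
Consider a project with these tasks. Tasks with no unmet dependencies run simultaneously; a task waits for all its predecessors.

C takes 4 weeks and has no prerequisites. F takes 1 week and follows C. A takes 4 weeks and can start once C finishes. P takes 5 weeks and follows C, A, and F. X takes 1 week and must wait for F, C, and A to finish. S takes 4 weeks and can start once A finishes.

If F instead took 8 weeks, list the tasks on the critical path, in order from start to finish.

C, F, P

The binding path is C→A→P = 4+4+5 = 13; finish at 13 weeks.
F is off the critical path — its longest chain is 10 weeks, giving 3 of slack.
Now C→F→P = 4+8+5 = 17 is longest, so the finish becomes 17 weeks.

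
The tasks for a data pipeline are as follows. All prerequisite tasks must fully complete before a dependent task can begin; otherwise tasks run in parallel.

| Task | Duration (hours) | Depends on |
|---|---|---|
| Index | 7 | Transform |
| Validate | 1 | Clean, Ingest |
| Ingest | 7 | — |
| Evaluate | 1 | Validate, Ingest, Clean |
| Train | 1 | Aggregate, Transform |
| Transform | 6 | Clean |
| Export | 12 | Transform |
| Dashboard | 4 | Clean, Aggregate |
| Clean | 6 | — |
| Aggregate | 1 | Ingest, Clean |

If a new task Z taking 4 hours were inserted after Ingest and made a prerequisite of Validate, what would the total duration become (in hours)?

Originally the plan takes 24 hours.
With Z inserted, Validate now waits for max(Clean, Ingest, Z).
New critical path: Clean→Transform→Export = 6+6+12 = 24 ⇒ 24 hours.

24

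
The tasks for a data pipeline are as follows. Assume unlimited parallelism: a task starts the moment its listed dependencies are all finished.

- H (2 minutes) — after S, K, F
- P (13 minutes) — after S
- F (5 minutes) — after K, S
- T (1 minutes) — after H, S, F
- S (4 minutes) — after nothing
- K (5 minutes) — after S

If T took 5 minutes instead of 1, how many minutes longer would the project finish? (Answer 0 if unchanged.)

4

The binding path is S→K→F→H→T = 4+5+5+2+1 = 17; finish at 17 minutes.
T is on the critical path; changing it to 5 makes that path 21 minutes.
No other chain overtakes it, so the finish is 21 minutes.
Change in finish: 21 − 17 = +4 minutes.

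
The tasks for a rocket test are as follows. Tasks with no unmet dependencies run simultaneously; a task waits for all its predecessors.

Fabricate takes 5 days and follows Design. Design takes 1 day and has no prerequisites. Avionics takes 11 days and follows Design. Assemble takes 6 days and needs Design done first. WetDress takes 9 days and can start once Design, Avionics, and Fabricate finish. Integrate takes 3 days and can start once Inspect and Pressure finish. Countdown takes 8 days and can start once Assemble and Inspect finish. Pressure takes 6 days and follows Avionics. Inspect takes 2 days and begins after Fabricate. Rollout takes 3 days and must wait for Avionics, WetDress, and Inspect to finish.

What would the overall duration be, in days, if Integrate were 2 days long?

Baseline: Design→Avionics→WetDress→Rollout = 1+11+9+3 = 24 → 24 days.
Integrate has 3 days of float (longest path through it is 21).
The critical path is still Design→Avionics→WetDress→Rollout; finish is now 24 days.

24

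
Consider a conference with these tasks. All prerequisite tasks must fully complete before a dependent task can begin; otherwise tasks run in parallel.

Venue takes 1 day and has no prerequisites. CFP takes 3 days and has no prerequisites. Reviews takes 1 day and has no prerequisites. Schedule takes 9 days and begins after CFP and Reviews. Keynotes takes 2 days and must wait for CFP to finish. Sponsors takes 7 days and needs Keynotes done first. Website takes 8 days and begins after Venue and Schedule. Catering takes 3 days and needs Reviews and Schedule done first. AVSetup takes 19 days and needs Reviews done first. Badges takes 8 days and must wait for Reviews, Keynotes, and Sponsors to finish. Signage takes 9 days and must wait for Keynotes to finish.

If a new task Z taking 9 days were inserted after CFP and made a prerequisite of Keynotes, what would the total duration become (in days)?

Originally the schedule takes 20 days.
With Z inserted, Keynotes now waits for max(CFP, Z).
New critical path: CFP→Z→Keynotes→Sponsors→Badges = 3+9+2+7+8 = 29 ⇒ 29 days.

29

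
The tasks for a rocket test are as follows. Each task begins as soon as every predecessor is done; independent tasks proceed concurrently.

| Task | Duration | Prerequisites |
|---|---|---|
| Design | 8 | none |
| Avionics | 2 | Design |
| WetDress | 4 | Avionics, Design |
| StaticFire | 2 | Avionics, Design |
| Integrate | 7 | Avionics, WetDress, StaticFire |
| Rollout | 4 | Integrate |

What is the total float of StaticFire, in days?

Critical path: Design→Avionics→WetDress→Integrate→Rollout = 8+2+4+7+4 = 25, so the finish is 25 days.
Longest path through StaticFire: 23 days (earliest finish 12, latest finish 14).
Float = 25 − 23 = 2.

2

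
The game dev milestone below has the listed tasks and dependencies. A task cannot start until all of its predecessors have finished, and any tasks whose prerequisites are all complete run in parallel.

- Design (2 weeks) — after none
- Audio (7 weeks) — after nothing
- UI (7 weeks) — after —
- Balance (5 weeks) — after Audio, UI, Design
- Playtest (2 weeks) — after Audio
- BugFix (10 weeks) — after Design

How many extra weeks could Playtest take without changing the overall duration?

3

Design→BugFix = 2+10 = 12 sets the makespan at 12 weeks.
Playtest finishes as early as 9 and must finish by 12.
Slack of Playtest = 10 − 7 = 3 weeks.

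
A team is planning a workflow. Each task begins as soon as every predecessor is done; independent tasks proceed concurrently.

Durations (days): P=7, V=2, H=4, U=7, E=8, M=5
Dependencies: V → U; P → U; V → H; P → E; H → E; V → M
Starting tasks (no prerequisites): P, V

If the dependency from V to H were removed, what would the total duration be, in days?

With the dependency in place, P→E = 7+8 = 15 sets the finish at 15 days.
Without V→H, H's earliest start moves from 2 to 0.
New critical path: P→E = 7+8 = 15 ⇒ 15 days.

15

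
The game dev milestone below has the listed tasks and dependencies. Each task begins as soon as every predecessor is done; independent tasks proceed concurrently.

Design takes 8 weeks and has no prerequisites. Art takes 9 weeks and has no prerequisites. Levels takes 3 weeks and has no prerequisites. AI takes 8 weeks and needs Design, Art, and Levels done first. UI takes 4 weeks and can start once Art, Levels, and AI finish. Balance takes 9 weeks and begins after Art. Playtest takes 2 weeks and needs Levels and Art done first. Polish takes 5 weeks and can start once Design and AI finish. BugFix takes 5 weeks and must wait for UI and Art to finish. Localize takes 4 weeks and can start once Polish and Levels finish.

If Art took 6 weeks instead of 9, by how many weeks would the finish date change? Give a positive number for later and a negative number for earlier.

-1

The binding path is Art→AI→UI→BugFix = 9+8+4+5 = 26; finish at 26 weeks.
Art lies on that path, so at 6 weeks the path becomes 23 weeks.
New critical path: Design→AI→UI→BugFix = 8+8+4+5 = 25 ⇒ 25 weeks.
Change in finish: 25 − 26 = -1 weeks.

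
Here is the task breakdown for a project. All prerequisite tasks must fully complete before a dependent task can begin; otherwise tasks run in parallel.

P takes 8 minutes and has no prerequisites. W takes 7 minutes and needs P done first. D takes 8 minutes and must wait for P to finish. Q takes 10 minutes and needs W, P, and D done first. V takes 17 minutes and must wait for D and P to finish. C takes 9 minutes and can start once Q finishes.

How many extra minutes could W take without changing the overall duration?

The longest chain is P→D→Q→C = 8+8+10+9 = 35; overall finish 35 minutes.
The longest chain containing W totals 34 minutes.
Slack of W = 9 − 8 = 1 minute.

1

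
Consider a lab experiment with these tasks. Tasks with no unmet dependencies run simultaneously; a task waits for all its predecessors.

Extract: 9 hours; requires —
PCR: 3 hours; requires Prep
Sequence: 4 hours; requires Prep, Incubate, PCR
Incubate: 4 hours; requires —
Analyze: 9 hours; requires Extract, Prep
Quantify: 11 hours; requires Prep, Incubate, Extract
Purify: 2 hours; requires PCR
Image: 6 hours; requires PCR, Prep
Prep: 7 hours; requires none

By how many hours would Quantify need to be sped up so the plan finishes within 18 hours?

2

Current finish: 20 hours; target: 18.
Quantify is on every critical path, so each hour cut from Quantify cuts the finish by one (this holds down to a finish of 18).
Need 20 − 18 = 2 hours off Quantify → Quantify becomes 9 hours, finish becomes 18.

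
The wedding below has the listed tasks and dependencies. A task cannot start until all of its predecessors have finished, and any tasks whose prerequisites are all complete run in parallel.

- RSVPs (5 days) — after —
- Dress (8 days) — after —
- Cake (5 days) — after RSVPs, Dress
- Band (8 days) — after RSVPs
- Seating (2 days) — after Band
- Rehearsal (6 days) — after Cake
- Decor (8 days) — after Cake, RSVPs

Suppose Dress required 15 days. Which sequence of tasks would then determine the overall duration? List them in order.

Dress, Cake, Decor

Actual critical path: Dress→Cake→Decor = 8+5+8 = 21 ⇒ 21 days.
Dress is on the critical path; changing it to 15 makes that path 28 days.
The critical path is still Dress→Cake→Decor; finish is now 28 days.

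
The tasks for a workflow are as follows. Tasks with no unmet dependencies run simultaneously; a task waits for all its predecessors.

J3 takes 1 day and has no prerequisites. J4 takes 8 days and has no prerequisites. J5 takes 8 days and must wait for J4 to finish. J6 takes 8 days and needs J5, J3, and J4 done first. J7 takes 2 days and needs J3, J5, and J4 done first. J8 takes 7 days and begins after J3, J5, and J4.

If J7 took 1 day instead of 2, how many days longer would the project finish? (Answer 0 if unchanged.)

Actual critical path: J4→J5→J6 = 8+8+8 = 24 ⇒ 24 days.
J7 has 6 days of float (longest path through it is 18).
The critical path is still J4→J5→J6; finish is now 24 days.
Change in finish: 24 − 24 = +0 days.

0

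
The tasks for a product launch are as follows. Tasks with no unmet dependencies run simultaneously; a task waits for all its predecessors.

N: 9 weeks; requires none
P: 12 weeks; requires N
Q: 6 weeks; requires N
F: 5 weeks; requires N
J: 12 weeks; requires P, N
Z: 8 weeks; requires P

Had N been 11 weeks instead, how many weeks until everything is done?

35

The binding path is N→P→J = 9+12+12 = 33; finish at 33 weeks.
Since N is critical, the +2 change carries straight to that chain (now 35 weeks).
No other chain overtakes it, so the finish is 35 weeks.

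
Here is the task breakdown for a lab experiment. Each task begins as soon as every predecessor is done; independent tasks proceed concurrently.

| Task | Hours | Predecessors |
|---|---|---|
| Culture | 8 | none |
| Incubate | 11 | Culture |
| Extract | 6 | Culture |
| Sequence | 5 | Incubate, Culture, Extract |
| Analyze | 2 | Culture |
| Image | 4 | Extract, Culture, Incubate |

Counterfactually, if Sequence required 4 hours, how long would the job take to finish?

23

Baseline: Culture→Incubate→Sequence = 8+11+5 = 24 → 24 hours.
Sequence is on the critical path; changing it to 4 makes that path 23 hours.
No other chain overtakes it, so the finish is 23 hours.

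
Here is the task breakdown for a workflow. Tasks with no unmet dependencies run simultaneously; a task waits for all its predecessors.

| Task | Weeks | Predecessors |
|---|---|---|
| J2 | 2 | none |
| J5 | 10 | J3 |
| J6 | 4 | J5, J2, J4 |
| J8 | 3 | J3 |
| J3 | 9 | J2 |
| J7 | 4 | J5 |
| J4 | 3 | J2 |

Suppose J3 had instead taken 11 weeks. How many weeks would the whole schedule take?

27

Critical path before the change: J2→J3→J5→J6 = 2+9+10+4 = 25 giving 25 weeks.
Since J3 is critical, the +2 change carries straight to that chain (now 27 weeks).
The critical path is still J2→J3→J5→J6; finish is now 27 weeks.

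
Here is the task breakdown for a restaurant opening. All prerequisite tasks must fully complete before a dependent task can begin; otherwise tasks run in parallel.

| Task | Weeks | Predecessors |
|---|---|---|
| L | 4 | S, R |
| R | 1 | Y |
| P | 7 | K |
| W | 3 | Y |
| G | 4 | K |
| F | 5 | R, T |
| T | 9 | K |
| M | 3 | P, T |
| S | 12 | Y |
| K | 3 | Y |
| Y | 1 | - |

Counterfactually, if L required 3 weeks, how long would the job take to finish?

18

Baseline: Y→K→T→F = 1+3+9+5 = 18 → 18 weeks.
L has 1 week of float (longest path through it is 17).
That remains the longest chain; total 18 weeks.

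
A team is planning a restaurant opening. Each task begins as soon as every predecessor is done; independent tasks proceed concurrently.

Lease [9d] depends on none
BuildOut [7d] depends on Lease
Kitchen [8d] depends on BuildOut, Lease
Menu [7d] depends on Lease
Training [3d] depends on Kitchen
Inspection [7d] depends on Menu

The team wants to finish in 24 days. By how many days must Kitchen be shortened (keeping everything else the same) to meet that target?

Current finish: 27 days; target: 24.
Kitchen is on every critical path, so each day cut from Kitchen cuts the finish by one (this holds down to a finish of 23).
Need 27 − 24 = 3 days off Kitchen → Kitchen becomes 5 days, finish becomes 24.

3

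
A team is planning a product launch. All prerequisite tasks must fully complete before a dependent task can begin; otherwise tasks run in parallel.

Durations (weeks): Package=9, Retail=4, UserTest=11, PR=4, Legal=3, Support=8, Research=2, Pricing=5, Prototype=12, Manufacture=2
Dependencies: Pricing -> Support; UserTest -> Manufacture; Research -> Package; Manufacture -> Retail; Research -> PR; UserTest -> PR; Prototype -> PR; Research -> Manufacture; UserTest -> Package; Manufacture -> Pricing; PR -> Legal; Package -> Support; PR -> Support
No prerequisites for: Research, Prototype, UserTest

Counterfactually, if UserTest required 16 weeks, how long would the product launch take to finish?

Actual critical path: UserTest→Package→Support = 11+9+8 = 28 ⇒ 28 weeks.
UserTest lies on that path, so at 16 weeks the path becomes 33 weeks.
That remains the longest chain; total 33 weeks.

33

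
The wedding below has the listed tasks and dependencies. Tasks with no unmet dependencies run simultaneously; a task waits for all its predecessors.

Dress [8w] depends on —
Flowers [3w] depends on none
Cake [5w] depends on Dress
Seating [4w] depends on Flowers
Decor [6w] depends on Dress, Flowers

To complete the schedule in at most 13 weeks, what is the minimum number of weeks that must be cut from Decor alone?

Current finish: 14 weeks; target: 13.
Decor is on every critical path, so each week cut from Decor cuts the finish by one (this holds down to a finish of 13).
Need 14 − 13 = 1 week off Decor → Decor becomes 5 weeks, finish becomes 13.

1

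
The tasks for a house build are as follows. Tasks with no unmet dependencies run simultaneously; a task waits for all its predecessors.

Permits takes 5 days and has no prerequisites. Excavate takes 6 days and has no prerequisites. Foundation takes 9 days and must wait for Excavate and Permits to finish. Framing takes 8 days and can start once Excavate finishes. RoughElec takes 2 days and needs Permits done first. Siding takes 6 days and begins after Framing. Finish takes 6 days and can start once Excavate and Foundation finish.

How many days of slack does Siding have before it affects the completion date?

Excavate→Foundation→Finish = 6+9+6 = 21 sets the makespan at 21 days.
Longest path through Siding: 20 days (earliest finish 20, latest finish 21).
So Siding can slip 21 − 20 = 1 day.

1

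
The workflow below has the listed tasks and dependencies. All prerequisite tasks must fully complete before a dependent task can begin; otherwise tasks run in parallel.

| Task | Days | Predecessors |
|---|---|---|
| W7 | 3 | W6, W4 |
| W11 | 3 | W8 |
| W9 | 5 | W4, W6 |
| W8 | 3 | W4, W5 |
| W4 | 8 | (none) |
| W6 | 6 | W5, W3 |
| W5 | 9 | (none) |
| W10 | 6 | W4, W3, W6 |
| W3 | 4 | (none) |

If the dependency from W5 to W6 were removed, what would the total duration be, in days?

16

With the dependency in place, W5→W6→W10 = 9+6+6 = 21 sets the finish at 21 days.
Without W5→W6, W6's earliest start moves from 9 to 4.
New critical path: W3→W6→W10 = 4+6+6 = 16 ⇒ 16 days.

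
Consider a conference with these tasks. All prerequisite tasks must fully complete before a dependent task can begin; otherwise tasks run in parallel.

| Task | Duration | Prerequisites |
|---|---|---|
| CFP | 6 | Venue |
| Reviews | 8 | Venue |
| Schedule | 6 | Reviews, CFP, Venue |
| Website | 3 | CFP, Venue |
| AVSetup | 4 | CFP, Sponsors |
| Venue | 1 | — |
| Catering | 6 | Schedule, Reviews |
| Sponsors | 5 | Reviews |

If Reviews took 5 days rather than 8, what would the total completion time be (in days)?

19

The binding path is Venue→Reviews→Schedule→Catering = 1+8+6+6 = 21; finish at 21 days.
Reviews lies on that path, so at 5 days the path becomes 18 days.
The binding chain switches to Venue→CFP→Schedule→Catering = 1+6+6+6 = 19; finish 19 days.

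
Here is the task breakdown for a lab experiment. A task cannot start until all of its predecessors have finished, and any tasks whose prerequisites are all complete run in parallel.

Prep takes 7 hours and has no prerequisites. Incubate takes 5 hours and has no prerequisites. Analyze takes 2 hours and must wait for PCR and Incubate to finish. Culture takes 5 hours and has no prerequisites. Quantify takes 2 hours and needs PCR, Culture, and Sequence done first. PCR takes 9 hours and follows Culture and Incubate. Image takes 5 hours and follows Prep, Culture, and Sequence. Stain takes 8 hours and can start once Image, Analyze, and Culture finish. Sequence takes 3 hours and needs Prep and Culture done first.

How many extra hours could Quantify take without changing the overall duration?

Critical path: Culture→PCR→Analyze→Stain = 5+9+2+8 = 24, so the finish is 24 hours.
The longest chain containing Quantify totals 16 hours.
So Quantify can slip 24 − 16 = 8 hours.

8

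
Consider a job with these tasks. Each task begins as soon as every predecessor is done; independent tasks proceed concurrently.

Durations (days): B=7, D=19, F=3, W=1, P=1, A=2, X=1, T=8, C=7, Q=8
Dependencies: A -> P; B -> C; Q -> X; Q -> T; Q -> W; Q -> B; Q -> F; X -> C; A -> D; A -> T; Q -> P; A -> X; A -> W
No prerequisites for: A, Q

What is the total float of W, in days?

Critical path: Q→B→C = 8+7+7 = 22, so the finish is 22 days.
Longest path through W: 9 days (earliest finish 9, latest finish 22).
Slack of W = 21 − 8 = 13 days.

13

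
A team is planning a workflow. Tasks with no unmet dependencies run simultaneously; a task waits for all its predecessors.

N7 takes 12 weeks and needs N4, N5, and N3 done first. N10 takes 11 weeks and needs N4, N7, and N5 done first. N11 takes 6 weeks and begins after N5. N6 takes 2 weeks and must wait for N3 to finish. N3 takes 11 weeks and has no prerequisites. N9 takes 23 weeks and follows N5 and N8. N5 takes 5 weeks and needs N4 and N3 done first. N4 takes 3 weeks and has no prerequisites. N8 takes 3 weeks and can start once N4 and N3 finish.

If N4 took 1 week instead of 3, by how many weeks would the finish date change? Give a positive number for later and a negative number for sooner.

0

As given, the longest chain is N3→N5→N7→N10 = 11+5+12+11 = 39, so the finish is 39 weeks.
N4 is off the critical path — its longest chain is 31 weeks, giving 8 of slack.
That remains the longest chain; total 39 weeks.
Change in finish: 39 − 39 = +0 weeks.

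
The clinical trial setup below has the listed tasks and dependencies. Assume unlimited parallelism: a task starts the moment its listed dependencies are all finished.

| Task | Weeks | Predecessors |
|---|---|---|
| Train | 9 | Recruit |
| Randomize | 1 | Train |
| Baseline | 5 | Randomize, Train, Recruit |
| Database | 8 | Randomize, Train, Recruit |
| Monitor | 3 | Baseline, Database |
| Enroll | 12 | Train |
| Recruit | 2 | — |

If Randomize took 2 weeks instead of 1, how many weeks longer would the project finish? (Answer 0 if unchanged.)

As given, the longest chain is Recruit→Train→Randomize→Database→Monitor = 2+9+1+8+3 = 23, so the finish is 23 weeks.
Randomize lies on that path, so at 2 weeks the path becomes 24 weeks.
No other chain overtakes it, so the finish is 24 weeks.
Change in finish: 24 − 23 = +1 weeks.

1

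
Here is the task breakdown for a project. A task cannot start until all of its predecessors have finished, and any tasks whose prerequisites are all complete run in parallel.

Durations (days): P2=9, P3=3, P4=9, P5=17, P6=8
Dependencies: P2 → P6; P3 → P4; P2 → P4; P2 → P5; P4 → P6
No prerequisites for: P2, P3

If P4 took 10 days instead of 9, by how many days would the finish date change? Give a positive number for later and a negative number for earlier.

1

As given, the longest chain is P2→P4→P6 = 9+9+8 = 26, so the finish is 26 days.
Since P4 is critical, the +1 change carries straight to that chain (now 27 days).
No other chain overtakes it, so the finish is 27 days.
Change in finish: 27 − 26 = +1 days.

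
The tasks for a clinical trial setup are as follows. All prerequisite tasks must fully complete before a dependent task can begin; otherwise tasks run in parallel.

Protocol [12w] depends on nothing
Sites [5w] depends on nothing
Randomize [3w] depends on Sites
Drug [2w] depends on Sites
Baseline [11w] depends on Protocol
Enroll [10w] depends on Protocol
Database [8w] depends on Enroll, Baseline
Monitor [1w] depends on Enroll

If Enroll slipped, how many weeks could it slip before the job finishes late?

Protocol→Baseline→Database = 12+11+8 = 31 sets the makespan at 31 weeks.
Longest path through Enroll: 30 weeks (earliest finish 22, latest finish 23).
Slack of Enroll = 13 − 12 = 1 week.

1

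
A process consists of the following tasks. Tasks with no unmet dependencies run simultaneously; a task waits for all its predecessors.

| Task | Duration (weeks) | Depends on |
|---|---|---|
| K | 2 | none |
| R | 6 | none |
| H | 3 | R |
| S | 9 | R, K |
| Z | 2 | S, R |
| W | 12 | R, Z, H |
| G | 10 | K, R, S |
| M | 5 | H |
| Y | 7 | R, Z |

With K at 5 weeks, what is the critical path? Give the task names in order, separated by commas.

R, S, Z, W

As given, the longest chain is R→S→Z→W = 6+9+2+12 = 29, so the finish is 29 weeks.
K has 4 weeks of float (longest path through it is 25).
The critical path is still R→S→Z→W; finish is now 29 weeks.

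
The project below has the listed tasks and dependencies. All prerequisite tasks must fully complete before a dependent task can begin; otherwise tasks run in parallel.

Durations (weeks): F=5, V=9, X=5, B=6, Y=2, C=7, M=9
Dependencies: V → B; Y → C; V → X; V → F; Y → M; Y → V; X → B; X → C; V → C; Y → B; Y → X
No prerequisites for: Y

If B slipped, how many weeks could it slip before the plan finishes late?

The longest chain is Y→V→X→C = 2+9+5+7 = 23; overall finish 23 weeks.
The longest chain containing B totals 22 weeks.
Slack of B = 17 − 16 = 1 week.

1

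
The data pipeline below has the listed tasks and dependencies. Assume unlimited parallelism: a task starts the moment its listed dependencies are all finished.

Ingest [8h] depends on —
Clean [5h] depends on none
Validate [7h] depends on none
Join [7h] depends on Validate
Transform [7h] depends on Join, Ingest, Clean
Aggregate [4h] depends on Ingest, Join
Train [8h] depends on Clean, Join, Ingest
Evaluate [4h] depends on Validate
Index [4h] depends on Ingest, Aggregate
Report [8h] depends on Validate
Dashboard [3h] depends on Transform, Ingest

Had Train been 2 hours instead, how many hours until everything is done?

24

The binding path is Validate→Join→Transform→Dashboard = 7+7+7+3 = 24; finish at 24 hours.
Train has 2 hours of float (longest path through it is 22).
The critical path is still Validate→Join→Transform→Dashboard; finish is now 24 hours.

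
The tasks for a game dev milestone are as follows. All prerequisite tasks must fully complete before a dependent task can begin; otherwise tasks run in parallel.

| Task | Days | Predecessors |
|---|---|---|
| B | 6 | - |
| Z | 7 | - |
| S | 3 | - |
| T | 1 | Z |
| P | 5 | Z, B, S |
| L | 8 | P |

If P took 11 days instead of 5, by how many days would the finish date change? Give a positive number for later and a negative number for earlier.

6

The binding path is Z→P→L = 7+5+8 = 20; finish at 20 days.
Since P is critical, the +6 change carries straight to that chain (now 26 days).
No other chain overtakes it, so the finish is 26 days.
Change in finish: 26 − 20 = +6 days.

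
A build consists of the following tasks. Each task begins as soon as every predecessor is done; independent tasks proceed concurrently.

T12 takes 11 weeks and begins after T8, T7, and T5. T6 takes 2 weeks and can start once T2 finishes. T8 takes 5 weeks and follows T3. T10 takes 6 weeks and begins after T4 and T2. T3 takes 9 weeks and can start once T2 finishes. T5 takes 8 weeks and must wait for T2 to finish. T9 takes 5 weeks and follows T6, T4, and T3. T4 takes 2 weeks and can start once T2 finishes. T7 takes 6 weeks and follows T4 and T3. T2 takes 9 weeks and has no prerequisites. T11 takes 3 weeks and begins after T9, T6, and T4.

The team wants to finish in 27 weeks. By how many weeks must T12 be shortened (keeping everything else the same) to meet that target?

8

Current finish: 35 weeks; target: 27.
T12 is on every critical path, so each week cut from T12 cuts the finish by one (this holds down to a finish of 26).
Need 35 − 27 = 8 weeks off T12 → T12 becomes 3 weeks, finish becomes 27.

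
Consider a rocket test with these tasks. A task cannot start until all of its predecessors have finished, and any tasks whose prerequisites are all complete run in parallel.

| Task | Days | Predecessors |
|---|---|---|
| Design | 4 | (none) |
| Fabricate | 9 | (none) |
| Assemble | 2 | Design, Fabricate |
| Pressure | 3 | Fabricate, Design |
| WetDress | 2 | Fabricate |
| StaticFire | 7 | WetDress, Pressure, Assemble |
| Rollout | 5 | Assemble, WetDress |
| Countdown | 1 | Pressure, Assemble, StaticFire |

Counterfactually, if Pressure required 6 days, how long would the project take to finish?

23

Critical path before the change: Fabricate→Pressure→StaticFire→Countdown = 9+3+7+1 = 20 giving 20 days.
Pressure is on the critical path; changing it to 6 makes that path 23 days.
The critical path is still Fabricate→Pressure→StaticFire→Countdown; finish is now 23 days.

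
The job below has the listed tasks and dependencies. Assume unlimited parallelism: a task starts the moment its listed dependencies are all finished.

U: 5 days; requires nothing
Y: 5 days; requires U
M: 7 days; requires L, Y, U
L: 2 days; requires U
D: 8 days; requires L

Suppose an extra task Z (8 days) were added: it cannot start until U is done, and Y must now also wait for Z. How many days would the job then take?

25

Originally the job takes 17 days.
With Z inserted, Y now waits for max(U, Z).
New critical path: U→Z→Y→M = 5+8+5+7 = 25 ⇒ 25 days.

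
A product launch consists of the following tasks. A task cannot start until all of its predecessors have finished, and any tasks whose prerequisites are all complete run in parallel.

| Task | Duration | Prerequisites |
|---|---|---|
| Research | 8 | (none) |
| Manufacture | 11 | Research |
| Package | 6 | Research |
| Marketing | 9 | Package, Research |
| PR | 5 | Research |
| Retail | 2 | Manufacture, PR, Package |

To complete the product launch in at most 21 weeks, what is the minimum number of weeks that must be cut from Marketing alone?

Current finish: 23 weeks; target: 21.
Marketing is on every critical path, so each week cut from Marketing cuts the finish by one (this holds down to a finish of 21).
Need 23 − 21 = 2 weeks off Marketing → Marketing becomes 7 weeks, finish becomes 21.

2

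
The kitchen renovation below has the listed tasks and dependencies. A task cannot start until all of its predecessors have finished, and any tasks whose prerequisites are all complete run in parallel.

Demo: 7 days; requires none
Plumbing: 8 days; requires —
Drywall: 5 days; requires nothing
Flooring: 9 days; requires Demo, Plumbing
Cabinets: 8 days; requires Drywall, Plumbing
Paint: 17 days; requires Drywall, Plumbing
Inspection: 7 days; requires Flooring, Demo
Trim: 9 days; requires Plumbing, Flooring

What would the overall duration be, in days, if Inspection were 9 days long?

26

The binding path is Plumbing→Flooring→Trim = 8+9+9 = 26; finish at 26 days.
Inspection has 2 days of float (longest path through it is 24).
New critical path: Plumbing→Flooring→Inspection = 8+9+9 = 26 ⇒ 26 days.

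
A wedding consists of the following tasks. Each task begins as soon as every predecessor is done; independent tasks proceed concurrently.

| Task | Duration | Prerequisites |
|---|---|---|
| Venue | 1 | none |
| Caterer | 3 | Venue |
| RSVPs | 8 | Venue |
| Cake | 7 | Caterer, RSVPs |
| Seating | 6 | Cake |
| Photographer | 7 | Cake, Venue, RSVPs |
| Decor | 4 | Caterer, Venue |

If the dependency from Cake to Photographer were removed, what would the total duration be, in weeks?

22

Original critical path: Venue→RSVPs→Cake→Photographer = 1+8+7+7 = 23 ⇒ 23 weeks.
Without Cake→Photographer, Photographer's earliest start moves from 16 to 9.
The longest chain is now Venue→RSVPs→Cake→Seating = 1+8+7+6 = 22, so the project takes 22 weeks.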